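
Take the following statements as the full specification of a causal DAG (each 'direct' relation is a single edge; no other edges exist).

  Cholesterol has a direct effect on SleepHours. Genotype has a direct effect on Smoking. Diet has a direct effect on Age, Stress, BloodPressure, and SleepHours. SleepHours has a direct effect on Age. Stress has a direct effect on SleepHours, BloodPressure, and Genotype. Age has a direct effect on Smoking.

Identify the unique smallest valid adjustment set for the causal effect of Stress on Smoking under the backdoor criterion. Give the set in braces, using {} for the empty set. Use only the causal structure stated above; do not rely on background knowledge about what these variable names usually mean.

{Diet}

Variables eligible for adjustment (non-descendants of Stress, excluding Stress and Smoking): {Cholesterol, Diet}.
Backdoor paths from Stress to Smoking:
  P1: Stress <- Diet -> SleepHours -> Age -> Smoking
  P2: Stress <- Diet -> Age -> Smoking
The empty set is not sufficient: P1 (Stress <- Diet -> SleepHours -> Age -> Smoking) has no collider blocking it and no conditioned non-collider, so it is open.
Try {Diet}:
  P1: blocked at fork node Diet ∈ conditioning set.
  P2: blocked at fork node Diet ∈ conditioning set.
{Diet} contains no descendant of Stress and blocks every backdoor path.
No other singleton works — e.g. {Cholesterol} leaves P1 open — so {Diet} is the unique smallest valid adjustment set.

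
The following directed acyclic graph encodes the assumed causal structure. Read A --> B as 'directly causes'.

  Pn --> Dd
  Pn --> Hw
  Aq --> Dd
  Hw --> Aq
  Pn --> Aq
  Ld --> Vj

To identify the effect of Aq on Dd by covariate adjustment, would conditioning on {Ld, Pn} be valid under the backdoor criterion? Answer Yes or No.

Backdoor paths from Aq to Dd (paths whose first edge points into Aq):
  P1: Aq <- Pn -> Dd
  P2: Aq <- Hw <- Pn -> Dd
Condition 1 (no descendant of Aq in the set): holds — descendants of Aq are {Dd}; none are in {Ld, Pn}.
Condition 2 (every backdoor path blocked by {Ld, Pn}):
  P1: blocked at fork node Pn ∈ conditioning set.
  P2: blocked at fork node Pn ∈ conditioning set.
{Ld, Pn} satisfies the backdoor criterion.

Yes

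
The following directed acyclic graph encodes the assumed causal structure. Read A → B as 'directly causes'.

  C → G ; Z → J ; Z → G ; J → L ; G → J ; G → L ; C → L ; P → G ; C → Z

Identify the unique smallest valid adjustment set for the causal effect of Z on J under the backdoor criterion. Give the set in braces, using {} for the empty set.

Variables eligible for adjustment (non-descendants of Z, excluding Z and J): {C, P}.
Backdoor paths from Z to J:
  P1: Z <- C -> G -> J
  P2: Z <- C -> G -> L <- J
  P3: Z <- C -> L <- G -> J
  P4: Z <- C -> L <- J
The empty set is not sufficient: P1 (Z <- C -> G -> J) has no collider blocking it and no conditioned non-collider, so it is open.
Try {C}:
  P1: blocked at fork node C ∈ conditioning set.
  P2: blocked at fork node C ∈ conditioning set.
  P3: blocked at fork node C ∈ conditioning set.
  P4: blocked at fork node C ∈ conditioning set.
{C} contains no descendant of Z and blocks every backdoor path.
No other singleton works — e.g. {P} leaves P1 open — so {C} is the unique smallest valid adjustment set.

{C}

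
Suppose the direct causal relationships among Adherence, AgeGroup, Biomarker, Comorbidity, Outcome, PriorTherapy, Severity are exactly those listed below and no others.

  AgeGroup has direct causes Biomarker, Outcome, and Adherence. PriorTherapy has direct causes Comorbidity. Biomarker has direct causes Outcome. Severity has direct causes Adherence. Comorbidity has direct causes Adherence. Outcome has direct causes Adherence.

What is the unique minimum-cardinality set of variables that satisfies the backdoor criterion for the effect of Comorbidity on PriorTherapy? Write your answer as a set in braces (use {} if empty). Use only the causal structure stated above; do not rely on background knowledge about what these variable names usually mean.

Variables eligible for adjustment (non-descendants of Comorbidity, excluding Comorbidity and PriorTherapy): {Adherence, AgeGroup, Biomarker, Outcome, Severity}.
Backdoor paths from Comorbidity to PriorTherapy:
  (none)
With no backdoor paths the empty set already satisfies the criterion, and it is trivially minimal.

{}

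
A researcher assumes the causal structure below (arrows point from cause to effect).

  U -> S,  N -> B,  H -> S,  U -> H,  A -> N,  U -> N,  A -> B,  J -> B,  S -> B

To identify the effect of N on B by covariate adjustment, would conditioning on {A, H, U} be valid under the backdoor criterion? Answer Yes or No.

Backdoor paths from N to B (paths whose first edge points into N):
  P1: N <- A -> B
  P2: N <- U -> H -> S -> B
  P3: N <- U -> S -> B
Condition 1 (no descendant of N in the set): holds — descendants of N are {B}; none are in {A, H, U}.
Condition 2 (every backdoor path blocked by {A, H, U}):
  P1: blocked at fork node A ∈ conditioning set.
  P2: blocked at fork node U ∈ conditioning set.
  P3: blocked at fork node U ∈ conditioning set.
{A, H, U} satisfies the backdoor criterion.

Yes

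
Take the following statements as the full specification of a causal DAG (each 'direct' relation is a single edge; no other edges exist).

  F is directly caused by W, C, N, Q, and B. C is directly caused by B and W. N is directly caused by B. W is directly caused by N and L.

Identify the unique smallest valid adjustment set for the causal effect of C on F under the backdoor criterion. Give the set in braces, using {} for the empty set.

Variables eligible for adjustment (non-descendants of C, excluding C and F): {B, L, N, Q, W}.
Backdoor paths from C to F:
  P1: C <- B -> N -> W -> F
  P2: C <- B -> N -> F
  P3: C <- B -> F
  P4: C <- W <- N <- B -> F
  P5: C <- W <- N -> F
  P6: C <- W -> F
The empty set is not sufficient: P1 (C <- B -> N -> W -> F) has no collider blocking it and no conditioned non-collider, so it is open.
Try {B, W}:
  P1: blocked at fork node B ∈ conditioning set.
  P2: blocked at fork node B ∈ conditioning set.
  P3: blocked at fork node B ∈ conditioning set.
  P4: blocked at chain node W ∈ conditioning set.
  P5: blocked at chain node W ∈ conditioning set.
  P6: blocked at fork node W ∈ conditioning set.
{B, W} contains no descendant of C and blocks every backdoor path.
Every element of {B, W} is needed (dropping B leaves P2 open; dropping W leaves P5 open), so no proper subset is valid.
Among all size-2 subsets of the eligible variables, only {B, W} blocks every backdoor path, so it is the unique smallest valid adjustment set.

{B, W}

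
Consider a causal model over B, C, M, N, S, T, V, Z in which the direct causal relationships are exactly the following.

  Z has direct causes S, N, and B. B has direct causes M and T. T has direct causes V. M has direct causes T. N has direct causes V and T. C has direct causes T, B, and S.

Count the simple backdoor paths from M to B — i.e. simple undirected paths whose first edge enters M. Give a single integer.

7

A backdoor path from M to B is any simple undirected path whose first edge points into M (i.e. leaves M via a parent).
Parents of M: {T}.
Enumerating:
  P1: M <- T <- V -> N -> Z <- S -> C <- B
  P2: M <- T <- V -> N -> Z <- B
  P3: M <- T -> B
  P4: M <- T -> C <- S -> Z <- B
  P5: M <- T -> C <- B
  P6: M <- T -> N -> Z <- S -> C <- B
  P7: M <- T -> N -> Z <- B
That exhausts the simple backdoor paths. Count: 7.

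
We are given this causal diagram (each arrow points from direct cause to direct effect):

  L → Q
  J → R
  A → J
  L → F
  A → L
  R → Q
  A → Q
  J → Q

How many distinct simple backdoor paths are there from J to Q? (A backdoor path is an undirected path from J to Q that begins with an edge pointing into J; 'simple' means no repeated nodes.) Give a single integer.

A backdoor path from J to Q is any simple undirected path whose first edge points into J (i.e. leaves J via a parent).
Parents of J: {A}.
Enumerating:
  P1: J <- A -> L -> Q
  P2: J <- A -> Q
That exhausts the simple backdoor paths. Count: 2.

2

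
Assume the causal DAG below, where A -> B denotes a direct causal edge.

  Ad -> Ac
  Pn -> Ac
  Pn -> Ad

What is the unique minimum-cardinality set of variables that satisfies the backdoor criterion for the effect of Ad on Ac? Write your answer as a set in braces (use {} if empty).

Variables eligible for adjustment (non-descendants of Ad, excluding Ad and Ac): {Pn}.
Backdoor paths from Ad to Ac:
  P1: Ad <- Pn -> Ac
The empty set is not sufficient: P1 (Ad <- Pn -> Ac) has no collider blocking it and no conditioned non-collider, so it is open.
Try {Pn}:
  P1: blocked at fork node Pn ∈ conditioning set.
{Pn} contains no descendant of Ad and blocks every backdoor path.
{Pn} is the unique smallest valid adjustment set.

{Pn}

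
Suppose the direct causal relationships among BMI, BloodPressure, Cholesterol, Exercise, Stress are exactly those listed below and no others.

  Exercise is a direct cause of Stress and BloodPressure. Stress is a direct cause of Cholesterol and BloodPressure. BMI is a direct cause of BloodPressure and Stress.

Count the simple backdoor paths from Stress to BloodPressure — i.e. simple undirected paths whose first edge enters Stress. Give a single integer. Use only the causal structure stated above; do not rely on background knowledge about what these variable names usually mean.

A backdoor path from Stress to BloodPressure is any simple undirected path whose first edge points into Stress (i.e. leaves Stress via a parent).
Parents of Stress: {BMI, Exercise}.
Enumerating:
  P1: Stress <- BMI -> BloodPressure
  P2: Stress <- Exercise -> BloodPressure
That exhausts the simple backdoor paths. Count: 2.

2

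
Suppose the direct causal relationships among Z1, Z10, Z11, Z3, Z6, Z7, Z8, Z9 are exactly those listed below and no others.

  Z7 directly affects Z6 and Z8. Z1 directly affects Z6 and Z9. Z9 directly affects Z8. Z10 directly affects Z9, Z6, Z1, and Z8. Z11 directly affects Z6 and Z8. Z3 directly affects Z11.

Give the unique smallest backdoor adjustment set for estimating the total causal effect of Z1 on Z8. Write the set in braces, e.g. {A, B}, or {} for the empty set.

Variables eligible for adjustment (non-descendants of Z1, excluding Z1 and Z8): {Z10, Z11, Z3, Z7}.
Backdoor paths from Z1 to Z8:
  P1: Z1 <- Z10 -> Z9 -> Z8
  P2: Z1 <- Z10 -> Z6 <- Z7 -> Z8
  P3: Z1 <- Z10 -> Z6 <- Z11 -> Z8
  P4: Z1 <- Z10 -> Z8
The empty set is not sufficient: P1 (Z1 <- Z10 -> Z9 -> Z8) has no collider blocking it and no conditioned non-collider, so it is open.
Try {Z10}:
  P1: blocked at fork node Z10 ∈ conditioning set.
  P2: blocked at fork node Z10 ∈ conditioning set.
  P3: blocked at fork node Z10 ∈ conditioning set.
  P4: blocked at fork node Z10 ∈ conditioning set.
{Z10} contains no descendant of Z1 and blocks every backdoor path.
No other singleton works — e.g. {Z7} leaves P1 open — so {Z10} is the unique smallest valid adjustment set.

{Z10}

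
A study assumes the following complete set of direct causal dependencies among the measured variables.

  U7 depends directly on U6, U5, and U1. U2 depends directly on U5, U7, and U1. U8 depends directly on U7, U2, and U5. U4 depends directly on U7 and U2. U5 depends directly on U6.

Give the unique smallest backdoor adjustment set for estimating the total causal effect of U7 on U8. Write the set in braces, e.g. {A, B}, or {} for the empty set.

Variables eligible for adjustment (non-descendants of U7, excluding U7 and U8): {U1, U5, U6}.
Backdoor paths from U7 to U8:
  P1: U7 <- U1 -> U2 <- U5 -> U8
  P2: U7 <- U1 -> U2 -> U8
  P3: U7 <- U6 -> U5 -> U2 -> U8
  P4: U7 <- U6 -> U5 -> U8
  P5: U7 <- U5 -> U2 -> U8
  P6: U7 <- U5 -> U8
The empty set is not sufficient: P2 (U7 <- U1 -> U2 -> U8) has no collider blocking it and no conditioned non-collider, so it is open.
Try {U1, U5}:
  P1: blocked at fork node U1 ∈ conditioning set.
  P2: blocked at fork node U1 ∈ conditioning set.
  P3: blocked at chain node U5 ∈ conditioning set.
  P4: blocked at chain node U5 ∈ conditioning set.
  P5: blocked at fork node U5 ∈ conditioning set.
  P6: blocked at fork node U5 ∈ conditioning set.
{U1, U5} contains no descendant of U7 and blocks every backdoor path.
Every element of {U1, U5} is needed (dropping U1 leaves P2 open; dropping U5 leaves P3 open), so no proper subset is valid.
Among all size-2 subsets of the eligible variables, only {U1, U5} blocks every backdoor path, so it is the unique smallest valid adjustment set.

{U1, U5}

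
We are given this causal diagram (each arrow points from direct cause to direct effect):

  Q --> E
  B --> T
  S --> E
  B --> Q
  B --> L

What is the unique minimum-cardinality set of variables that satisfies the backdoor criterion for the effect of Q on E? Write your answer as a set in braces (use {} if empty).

Variables eligible for adjustment (non-descendants of Q, excluding Q and E): {B, L, S, T}.
Backdoor paths from Q to E:
  (none)
With no backdoor paths the empty set already satisfies the criterion, and it is trivially minimal.

{}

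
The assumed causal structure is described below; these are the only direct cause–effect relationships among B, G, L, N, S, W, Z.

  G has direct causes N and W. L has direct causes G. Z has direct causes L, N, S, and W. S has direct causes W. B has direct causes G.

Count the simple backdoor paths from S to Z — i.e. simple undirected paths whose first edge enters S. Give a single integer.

A backdoor path from S to Z is any simple undirected path whose first edge points into S (i.e. leaves S via a parent).
Parents of S: {W}.
Enumerating:
  P1: S <- W -> G <- N -> Z
  P2: S <- W -> G -> L -> Z
  P3: S <- W -> Z
That exhausts the simple backdoor paths. Count: 3.

3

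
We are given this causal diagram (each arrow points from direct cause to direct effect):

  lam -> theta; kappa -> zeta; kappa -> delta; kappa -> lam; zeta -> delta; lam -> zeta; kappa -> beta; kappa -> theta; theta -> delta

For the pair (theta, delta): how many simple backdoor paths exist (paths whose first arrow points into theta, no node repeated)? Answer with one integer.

7

A backdoor path from theta to delta is any simple undirected path whose first edge points into theta (i.e. leaves theta via a parent).
Parents of theta: {kappa, lam}.
Enumerating:
  P1: theta <- kappa -> lam -> zeta -> delta
  P2: theta <- kappa -> zeta -> delta
  P3: theta <- kappa -> delta
  P4: theta <- lam <- kappa -> zeta -> delta
  P5: theta <- lam <- kappa -> delta
  P6: theta <- lam -> zeta <- kappa -> delta
  P7: theta <- lam -> zeta -> delta
That exhausts the simple backdoor paths. Count: 7.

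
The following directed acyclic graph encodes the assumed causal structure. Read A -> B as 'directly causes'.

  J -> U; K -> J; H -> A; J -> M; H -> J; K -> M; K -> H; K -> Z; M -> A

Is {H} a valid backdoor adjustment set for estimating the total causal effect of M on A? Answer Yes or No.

Yes

Backdoor paths from M to A (paths whose first edge points into M):
  P1: M <- K -> H -> A
  P2: M <- K -> J <- H -> A
  P3: M <- J <- K -> H -> A
  P4: M <- J <- H -> A
Condition 1 (no descendant of M in the set): holds — descendants of M are {A}; none are in {H}.
Condition 2 (every backdoor path blocked by {H}):
  P1: blocked at chain node H ∈ conditioning set.
  P2: blocked at collider J (neither it nor any descendant is in the conditioning set).
  P3: blocked at chain node H ∈ conditioning set.
  P4: blocked at fork node H ∈ conditioning set.
{H} satisfies the backdoor criterion.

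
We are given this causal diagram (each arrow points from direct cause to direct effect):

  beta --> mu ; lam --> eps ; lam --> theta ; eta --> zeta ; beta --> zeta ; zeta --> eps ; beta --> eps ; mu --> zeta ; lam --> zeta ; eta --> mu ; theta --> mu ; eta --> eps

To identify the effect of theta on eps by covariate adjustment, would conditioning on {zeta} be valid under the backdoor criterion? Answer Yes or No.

No

Backdoor paths from theta to eps (paths whose first edge points into theta):
  P1: theta <- lam -> zeta <- beta -> mu <- eta -> eps
  P2: theta <- lam -> zeta <- beta -> eps
  P3: theta <- lam -> zeta <- eta -> mu <- beta -> eps
  P4: theta <- lam -> zeta <- eta -> eps
  P5: theta <- lam -> zeta <- mu <- beta -> eps
  P6: theta <- lam -> zeta <- mu <- eta -> eps
  P7: theta <- lam -> zeta -> eps
  P8: theta <- lam -> eps
Condition 1 (no descendant of theta in the set): FAILS — zeta is a descendant of theta.
Condition 2 (every backdoor path blocked by {zeta}):
  P1: open — collider(s) zeta, mu are conditioned on (or have a conditioned descendant) and no non-collider on the path is in the set.
  P2: open — collider(s) zeta are conditioned on (or have a conditioned descendant) and no non-collider on the path is in the set.
  P3: open — collider(s) zeta, mu are conditioned on (or have a conditioned descendant) and no non-collider on the path is in the set.
  P4: open — collider(s) zeta are conditioned on (or have a conditioned descendant) and no non-collider on the path is in the set.
  P5: open — collider(s) zeta are conditioned on (or have a conditioned descendant) and no non-collider on the path is in the set.
  P6: open — collider(s) zeta are conditioned on (or have a conditioned descendant) and no non-collider on the path is in the set.
  P7: blocked at chain node zeta ∈ conditioning set.
  P8: open — no interior node is in the conditioning set.
{zeta} does not satisfy the backdoor criterion.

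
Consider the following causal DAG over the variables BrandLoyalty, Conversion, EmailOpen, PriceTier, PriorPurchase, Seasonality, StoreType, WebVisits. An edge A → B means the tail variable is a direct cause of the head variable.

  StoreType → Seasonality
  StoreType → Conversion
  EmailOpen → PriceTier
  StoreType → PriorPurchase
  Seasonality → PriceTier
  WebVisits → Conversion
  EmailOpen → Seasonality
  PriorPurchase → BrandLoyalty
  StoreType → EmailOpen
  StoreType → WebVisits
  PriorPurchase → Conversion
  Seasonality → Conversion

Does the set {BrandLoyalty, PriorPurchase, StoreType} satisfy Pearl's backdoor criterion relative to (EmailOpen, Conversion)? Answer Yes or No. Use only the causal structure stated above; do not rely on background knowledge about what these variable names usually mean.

Yes

Backdoor paths from EmailOpen to Conversion (paths whose first edge points into EmailOpen):
  P1: EmailOpen <- StoreType -> WebVisits -> Conversion
  P2: EmailOpen <- StoreType -> Seasonality -> Conversion
  P3: EmailOpen <- StoreType -> PriorPurchase -> Conversion
  P4: EmailOpen <- StoreType -> Conversion
Condition 1 (no descendant of EmailOpen in the set): holds — descendants of EmailOpen are {Conversion, PriceTier, Seasonality}; none are in {BrandLoyalty, PriorPurchase, StoreType}.
Condition 2 (every backdoor path blocked by {BrandLoyalty, PriorPurchase, StoreType}):
  P1: blocked at fork node StoreType ∈ conditioning set.
  P2: blocked at fork node StoreType ∈ conditioning set.
  P3: blocked at fork node StoreType ∈ conditioning set.
  P4: blocked at fork node StoreType ∈ conditioning set.
{BrandLoyalty, PriorPurchase, StoreType} satisfies the backdoor criterion.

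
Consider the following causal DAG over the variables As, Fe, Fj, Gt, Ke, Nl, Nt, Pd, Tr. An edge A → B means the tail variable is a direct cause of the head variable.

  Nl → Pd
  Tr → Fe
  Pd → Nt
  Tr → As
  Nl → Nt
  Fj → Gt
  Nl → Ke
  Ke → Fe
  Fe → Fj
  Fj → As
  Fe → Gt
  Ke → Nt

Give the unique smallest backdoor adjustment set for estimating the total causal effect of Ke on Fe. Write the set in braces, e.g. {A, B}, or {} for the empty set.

Variables eligible for adjustment (non-descendants of Ke, excluding Ke and Fe): {Nl, Pd, Tr}.
Backdoor paths from Ke to Fe:
  (none)
With no backdoor paths the empty set already satisfies the criterion, and it is trivially minimal.

{}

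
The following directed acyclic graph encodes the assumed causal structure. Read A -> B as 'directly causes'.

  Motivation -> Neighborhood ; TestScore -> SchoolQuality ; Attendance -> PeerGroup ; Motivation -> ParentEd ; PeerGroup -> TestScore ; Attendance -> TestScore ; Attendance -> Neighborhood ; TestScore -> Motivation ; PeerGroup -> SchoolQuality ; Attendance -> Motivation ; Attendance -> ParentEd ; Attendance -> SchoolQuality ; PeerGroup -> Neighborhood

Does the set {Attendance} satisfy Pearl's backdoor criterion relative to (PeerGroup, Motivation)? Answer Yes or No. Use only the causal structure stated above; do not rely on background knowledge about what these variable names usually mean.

Yes

Backdoor paths from PeerGroup to Motivation (paths whose first edge points into PeerGroup):
  P1: PeerGroup <- Attendance -> TestScore -> Motivation
  P2: PeerGroup <- Attendance -> Motivation
  P3: PeerGroup <- Attendance -> Neighborhood <- Motivation
  P4: PeerGroup <- Attendance -> ParentEd <- Motivation
  P5: PeerGroup <- Attendance -> SchoolQuality <- TestScore -> Motivation
Condition 1 (no descendant of PeerGroup in the set): holds — descendants of PeerGroup are {Motivation, Neighborhood, ParentEd, SchoolQuality, TestScore}; none are in {Attendance}.
Condition 2 (every backdoor path blocked by {Attendance}):
  P1: blocked at fork node Attendance ∈ conditioning set.
  P2: blocked at fork node Attendance ∈ conditioning set.
  P3: blocked at fork node Attendance ∈ conditioning set.
  P4: blocked at fork node Attendance ∈ conditioning set.
  P5: blocked at fork node Attendance ∈ conditioning set.
{Attendance} satisfies the backdoor criterion.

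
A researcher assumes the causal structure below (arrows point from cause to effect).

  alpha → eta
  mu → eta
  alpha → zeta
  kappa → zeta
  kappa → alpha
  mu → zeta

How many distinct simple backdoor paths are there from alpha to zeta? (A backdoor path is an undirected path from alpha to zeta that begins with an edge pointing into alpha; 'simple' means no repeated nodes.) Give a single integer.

A backdoor path from alpha to zeta is any simple undirected path whose first edge points into alpha (i.e. leaves alpha via a parent).
Parents of alpha: {kappa}.
Enumerating:
  P1: alpha <- kappa -> zeta
That exhausts the simple backdoor paths. Count: 1.

1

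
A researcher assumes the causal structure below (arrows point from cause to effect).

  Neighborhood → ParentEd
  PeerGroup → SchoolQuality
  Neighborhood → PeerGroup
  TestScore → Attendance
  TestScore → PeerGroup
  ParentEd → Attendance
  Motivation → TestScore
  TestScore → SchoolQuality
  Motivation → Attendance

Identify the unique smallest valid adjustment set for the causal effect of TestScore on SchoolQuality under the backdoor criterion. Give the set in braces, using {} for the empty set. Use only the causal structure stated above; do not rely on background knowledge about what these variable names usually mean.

{}

Variables eligible for adjustment (non-descendants of TestScore, excluding TestScore and SchoolQuality): {Motivation, Neighborhood, ParentEd}.
Backdoor paths from TestScore to SchoolQuality:
  P1: TestScore <- Motivation -> Attendance <- ParentEd <- Neighborhood -> PeerGroup -> SchoolQuality
Each backdoor path contains an unconditioned collider, so every path is already blocked with the empty conditioning set:
  P1: blocked at collider Attendance (neither it nor any descendant is in the conditioning set).
The empty set is therefore the unique smallest valid set.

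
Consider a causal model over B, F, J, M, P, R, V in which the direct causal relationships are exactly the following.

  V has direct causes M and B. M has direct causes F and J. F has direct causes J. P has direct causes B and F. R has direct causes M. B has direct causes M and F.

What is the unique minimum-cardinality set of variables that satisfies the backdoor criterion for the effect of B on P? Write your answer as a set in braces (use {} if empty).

Variables eligible for adjustment (non-descendants of B, excluding B and P): {F, J, M, R}.
Backdoor paths from B to P:
  P1: B <- F -> P
  P2: B <- M <- J -> F -> P
  P3: B <- M <- F -> P
The empty set is not sufficient: P1 (B <- F -> P) has no collider blocking it and no conditioned non-collider, so it is open.
Try {F}:
  P1: blocked at fork node F ∈ conditioning set.
  P2: blocked at chain node F ∈ conditioning set.
  P3: blocked at fork node F ∈ conditioning set.
{F} contains no descendant of B and blocks every backdoor path.
No other singleton works — e.g. {J} leaves P1 open — so {F} is the unique smallest valid adjustment set.

{F}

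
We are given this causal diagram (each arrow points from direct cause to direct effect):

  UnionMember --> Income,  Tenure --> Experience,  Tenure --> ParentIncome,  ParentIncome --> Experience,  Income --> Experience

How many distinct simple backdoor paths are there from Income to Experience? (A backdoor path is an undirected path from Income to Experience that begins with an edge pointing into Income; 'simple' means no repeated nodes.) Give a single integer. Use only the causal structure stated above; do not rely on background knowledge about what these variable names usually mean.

A backdoor path from Income to Experience is any simple undirected path whose first edge points into Income (i.e. leaves Income via a parent).
Parents of Income: {UnionMember}.
No simple path from any parent of Income reaches Experience without revisiting Income, so there are no backdoor paths.

0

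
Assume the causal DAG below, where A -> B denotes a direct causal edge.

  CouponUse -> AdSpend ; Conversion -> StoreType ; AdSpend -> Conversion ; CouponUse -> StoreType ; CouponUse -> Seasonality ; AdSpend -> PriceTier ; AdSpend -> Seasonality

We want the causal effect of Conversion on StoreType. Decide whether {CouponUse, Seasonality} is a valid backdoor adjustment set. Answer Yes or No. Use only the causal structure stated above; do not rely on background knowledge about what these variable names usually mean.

Yes

Backdoor paths from Conversion to StoreType (paths whose first edge points into Conversion):
  P1: Conversion <- AdSpend <- CouponUse -> StoreType
  P2: Conversion <- AdSpend -> Seasonality <- CouponUse -> StoreType
Condition 1 (no descendant of Conversion in the set): holds — descendants of Conversion are {StoreType}; none are in {CouponUse, Seasonality}.
Condition 2 (every backdoor path blocked by {CouponUse, Seasonality}):
  P1: blocked at fork node CouponUse ∈ conditioning set.
  P2: blocked at fork node CouponUse ∈ conditioning set.
{CouponUse, Seasonality} satisfies the backdoor criterion.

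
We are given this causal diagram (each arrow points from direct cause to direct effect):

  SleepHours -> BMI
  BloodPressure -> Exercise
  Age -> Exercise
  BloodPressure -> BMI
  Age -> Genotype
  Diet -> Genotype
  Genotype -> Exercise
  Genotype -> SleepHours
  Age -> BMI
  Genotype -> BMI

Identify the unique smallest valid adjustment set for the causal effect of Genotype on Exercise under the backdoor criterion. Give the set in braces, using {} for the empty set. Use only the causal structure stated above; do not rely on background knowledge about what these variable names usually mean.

{Age}

Variables eligible for adjustment (non-descendants of Genotype, excluding Genotype and Exercise): {Age, BloodPressure, Diet}.
Backdoor paths from Genotype to Exercise:
  P1: Genotype <- Age -> Exercise
  P2: Genotype <- Age -> BMI <- BloodPressure -> Exercise
The empty set is not sufficient: P1 (Genotype <- Age -> Exercise) has no collider blocking it and no conditioned non-collider, so it is open.
Try {Age}:
  P1: blocked at fork node Age ∈ conditioning set.
  P2: blocked at fork node Age ∈ conditioning set.
{Age} contains no descendant of Genotype and blocks every backdoor path.
No other singleton works — e.g. {Diet} leaves P1 open — so {Age} is the unique smallest valid adjustment set.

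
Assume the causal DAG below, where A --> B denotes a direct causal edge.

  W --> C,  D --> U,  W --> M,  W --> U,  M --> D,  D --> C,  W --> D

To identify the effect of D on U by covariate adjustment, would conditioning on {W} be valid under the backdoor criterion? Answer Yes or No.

Backdoor paths from D to U (paths whose first edge points into D):
  P1: D <- W -> U
  P2: D <- M <- W -> U
Condition 1 (no descendant of D in the set): holds — descendants of D are {C, U}; none are in {W}.
Condition 2 (every backdoor path blocked by {W}):
  P1: blocked at fork node W ∈ conditioning set.
  P2: blocked at fork node W ∈ conditioning set.
{W} satisfies the backdoor criterion.

Yes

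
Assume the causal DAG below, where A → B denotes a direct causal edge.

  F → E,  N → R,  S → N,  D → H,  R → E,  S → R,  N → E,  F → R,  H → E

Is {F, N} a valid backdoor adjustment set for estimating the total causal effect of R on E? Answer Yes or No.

Yes

Backdoor paths from R to E (paths whose first edge points into R):
  P1: R <- S -> N -> E
  P2: R <- N -> E
  P3: R <- F -> E
Condition 1 (no descendant of R in the set): holds — descendants of R are {E}; none are in {F, N}.
Condition 2 (every backdoor path blocked by {F, N}):
  P1: blocked at chain node N ∈ conditioning set.
  P2: blocked at fork node N ∈ conditioning set.
  P3: blocked at fork node F ∈ conditioning set.
{F, N} satisfies the backdoor criterion.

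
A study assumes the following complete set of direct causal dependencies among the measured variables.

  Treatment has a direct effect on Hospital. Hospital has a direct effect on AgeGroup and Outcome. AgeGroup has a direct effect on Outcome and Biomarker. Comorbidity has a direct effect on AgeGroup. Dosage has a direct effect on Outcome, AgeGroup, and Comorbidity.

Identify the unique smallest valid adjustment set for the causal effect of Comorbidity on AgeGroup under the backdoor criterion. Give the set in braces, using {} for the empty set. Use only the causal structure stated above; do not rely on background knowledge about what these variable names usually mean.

{Dosage}

Variables eligible for adjustment (non-descendants of Comorbidity, excluding Comorbidity and AgeGroup): {Dosage, Hospital, Treatment}.
Backdoor paths from Comorbidity to AgeGroup:
  P1: Comorbidity <- Dosage -> AgeGroup
  P2: Comorbidity <- Dosage -> Outcome <- Hospital -> AgeGroup
  P3: Comorbidity <- Dosage -> Outcome <- AgeGroup
The empty set is not sufficient: P1 (Comorbidity <- Dosage -> AgeGroup) has no collider blocking it and no conditioned non-collider, so it is open.
Try {Dosage}:
  P1: blocked at fork node Dosage ∈ conditioning set.
  P2: blocked at fork node Dosage ∈ conditioning set.
  P3: blocked at fork node Dosage ∈ conditioning set.
{Dosage} contains no descendant of Comorbidity and blocks every backdoor path.
No other singleton works — e.g. {Treatment} leaves P1 open — so {Dosage} is the unique smallest valid adjustment set.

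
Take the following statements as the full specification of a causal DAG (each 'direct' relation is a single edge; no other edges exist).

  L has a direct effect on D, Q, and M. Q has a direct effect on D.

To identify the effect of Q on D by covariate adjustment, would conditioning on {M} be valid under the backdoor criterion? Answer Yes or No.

Backdoor paths from Q to D (paths whose first edge points into Q):
  P1: Q <- L -> D
Condition 1 (no descendant of Q in the set): holds — descendants of Q are {D}; none are in {M}.
Condition 2 (every backdoor path blocked by {M}):
  P1: open — no interior node is in the conditioning set.
{M} does not satisfy the backdoor criterion.

No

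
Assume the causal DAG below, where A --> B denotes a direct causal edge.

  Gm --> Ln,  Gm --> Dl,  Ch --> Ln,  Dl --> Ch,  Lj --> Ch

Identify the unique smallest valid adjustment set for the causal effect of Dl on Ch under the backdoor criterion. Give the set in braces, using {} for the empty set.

{}

Variables eligible for adjustment (non-descendants of Dl, excluding Dl and Ch): {Gm, Lj}.
Backdoor paths from Dl to Ch:
  P1: Dl <- Gm -> Ln <- Ch
Each backdoor path contains an unconditioned collider, so every path is already blocked with the empty conditioning set:
  P1: blocked at collider Ln (neither it nor any descendant is in the conditioning set).
The empty set is therefore the unique smallest valid set.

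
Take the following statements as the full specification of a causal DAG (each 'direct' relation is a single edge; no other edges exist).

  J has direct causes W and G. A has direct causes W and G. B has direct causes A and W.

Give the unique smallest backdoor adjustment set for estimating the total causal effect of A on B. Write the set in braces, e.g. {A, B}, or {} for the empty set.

Variables eligible for adjustment (non-descendants of A, excluding A and B): {G, J, W}.
Backdoor paths from A to B:
  P1: A <- G -> J <- W -> B
  P2: A <- W -> B
The empty set is not sufficient: P2 (A <- W -> B) has no collider blocking it and no conditioned non-collider, so it is open.
Try {W}:
  P1: blocked at collider J (neither it nor any descendant is in the conditioning set).
  P2: blocked at fork node W ∈ conditioning set.
{W} contains no descendant of A and blocks every backdoor path.
No other singleton works — e.g. {G} leaves P2 open — so {W} is the unique smallest valid adjustment set.

{W}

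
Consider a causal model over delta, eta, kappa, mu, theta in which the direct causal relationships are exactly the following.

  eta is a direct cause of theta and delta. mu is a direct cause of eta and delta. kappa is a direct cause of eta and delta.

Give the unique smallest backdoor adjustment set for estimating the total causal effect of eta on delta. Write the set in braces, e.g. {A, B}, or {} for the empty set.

Variables eligible for adjustment (non-descendants of eta, excluding eta and delta): {kappa, mu}.
Backdoor paths from eta to delta:
  P1: eta <- kappa -> delta
  P2: eta <- mu -> delta
The empty set is not sufficient: P1 (eta <- kappa -> delta) has no collider blocking it and no conditioned non-collider, so it is open.
Try {kappa, mu}:
  P1: blocked at fork node kappa ∈ conditioning set.
  P2: blocked at fork node mu ∈ conditioning set.
{kappa, mu} contains no descendant of eta and blocks every backdoor path.
Every element of {kappa, mu} is needed (dropping kappa leaves P1 open; dropping mu leaves P2 open), so no proper subset is valid.
Among all size-2 subsets of the eligible variables, only {kappa, mu} blocks every backdoor path, so it is the unique smallest valid adjustment set.

{kappa, mu}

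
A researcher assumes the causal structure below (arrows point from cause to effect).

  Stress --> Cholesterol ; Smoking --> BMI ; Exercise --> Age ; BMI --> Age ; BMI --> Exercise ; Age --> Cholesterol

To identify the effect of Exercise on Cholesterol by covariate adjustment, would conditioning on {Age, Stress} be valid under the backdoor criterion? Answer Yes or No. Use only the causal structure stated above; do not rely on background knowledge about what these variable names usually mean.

Backdoor paths from Exercise to Cholesterol (paths whose first edge points into Exercise):
  P1: Exercise <- BMI -> Age -> Cholesterol
Condition 1 (no descendant of Exercise in the set): FAILS — Age is a descendant of Exercise.
Condition 2 (every backdoor path blocked by {Age, Stress}):
  P1: blocked at chain node Age ∈ conditioning set.
{Age, Stress} does not satisfy the backdoor criterion.

No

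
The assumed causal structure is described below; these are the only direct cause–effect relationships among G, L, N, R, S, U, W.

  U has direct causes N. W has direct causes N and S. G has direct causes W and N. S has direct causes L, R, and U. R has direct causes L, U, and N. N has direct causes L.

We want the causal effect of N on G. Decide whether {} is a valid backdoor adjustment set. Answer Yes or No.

Backdoor paths from N to G (paths whose first edge points into N):
  P1: N <- L -> R <- U -> S -> W -> G
  P2: N <- L -> R -> S -> W -> G
  P3: N <- L -> S -> W -> G
Condition 1 (no descendant of N in the set): holds — descendants of N are {G, R, S, U, W}; none are in {}.
Condition 2 (every backdoor path blocked by {}):
  P1: blocked at collider R (neither it nor any descendant is in the conditioning set).
  P2: open — no interior node is in the conditioning set.
  P3: open — no interior node is in the conditioning set.
{} does not satisfy the backdoor criterion.

No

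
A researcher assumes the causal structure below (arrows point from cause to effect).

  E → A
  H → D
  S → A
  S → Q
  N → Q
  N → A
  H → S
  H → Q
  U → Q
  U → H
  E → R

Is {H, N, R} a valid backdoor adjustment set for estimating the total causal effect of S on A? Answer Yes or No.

Yes

Backdoor paths from S to A (paths whose first edge points into S):
  P1: S <- H <- U -> Q <- N -> A
  P2: S <- H -> Q <- N -> A
Condition 1 (no descendant of S in the set): holds — descendants of S are {A, Q}; none are in {H, N, R}.
Condition 2 (every backdoor path blocked by {H, N, R}):
  P1: blocked at chain node H ∈ conditioning set.
  P2: blocked at fork node H ∈ conditioning set.
{H, N, R} satisfies the backdoor criterion.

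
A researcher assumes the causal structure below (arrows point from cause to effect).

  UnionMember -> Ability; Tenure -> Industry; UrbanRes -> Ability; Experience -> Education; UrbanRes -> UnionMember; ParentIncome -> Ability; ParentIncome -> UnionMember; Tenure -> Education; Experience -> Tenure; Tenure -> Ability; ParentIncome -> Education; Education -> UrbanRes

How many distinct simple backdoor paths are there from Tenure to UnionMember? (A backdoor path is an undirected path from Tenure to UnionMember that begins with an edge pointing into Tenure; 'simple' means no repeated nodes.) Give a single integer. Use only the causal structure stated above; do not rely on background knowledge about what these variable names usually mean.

6

A backdoor path from Tenure to UnionMember is any simple undirected path whose first edge points into Tenure (i.e. leaves Tenure via a parent).
Parents of Tenure: {Experience}.
Enumerating:
  P1: Tenure <- Experience -> Education <- ParentIncome -> UnionMember
  P2: Tenure <- Experience -> Education <- ParentIncome -> Ability <- UrbanRes -> UnionMember
  P3: Tenure <- Experience -> Education <- ParentIncome -> Ability <- UnionMember
  P4: Tenure <- Experience -> Education -> UrbanRes -> UnionMember
  P5: Tenure <- Experience -> Education -> UrbanRes -> Ability <- ParentIncome -> UnionMember
  P6: Tenure <- Experience -> Education -> UrbanRes -> Ability <- UnionMember
That exhausts the simple backdoor paths. Count: 6.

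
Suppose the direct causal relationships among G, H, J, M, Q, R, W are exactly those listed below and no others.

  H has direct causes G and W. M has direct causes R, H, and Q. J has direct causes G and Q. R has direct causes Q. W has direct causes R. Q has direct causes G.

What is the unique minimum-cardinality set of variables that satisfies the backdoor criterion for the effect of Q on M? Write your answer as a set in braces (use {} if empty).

{G}

Variables eligible for adjustment (non-descendants of Q, excluding Q and M): {G}.
Backdoor paths from Q to M:
  P1: Q <- G -> H <- W <- R -> M
  P2: Q <- G -> H -> M
The empty set is not sufficient: P2 (Q <- G -> H -> M) has no collider blocking it and no conditioned non-collider, so it is open.
Try {G}:
  P1: blocked at fork node G ∈ conditioning set.
  P2: blocked at fork node G ∈ conditioning set.
{G} contains no descendant of Q and blocks every backdoor path.
{G} is the unique smallest valid adjustment set.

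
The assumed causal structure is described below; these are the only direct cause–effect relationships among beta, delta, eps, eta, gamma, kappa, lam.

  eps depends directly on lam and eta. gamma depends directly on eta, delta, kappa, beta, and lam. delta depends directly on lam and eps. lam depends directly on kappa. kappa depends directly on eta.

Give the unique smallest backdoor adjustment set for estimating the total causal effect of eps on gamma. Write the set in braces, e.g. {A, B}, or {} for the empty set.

Variables eligible for adjustment (non-descendants of eps, excluding eps and gamma): {beta, eta, kappa, lam}.
Backdoor paths from eps to gamma:
  P1: eps <- eta -> kappa -> lam -> delta -> gamma
  P2: eps <- eta -> kappa -> lam -> gamma
  P3: eps <- eta -> kappa -> gamma
  P4: eps <- eta -> gamma
  P5: eps <- lam <- kappa <- eta -> gamma
  P6: eps <- lam <- kappa -> gamma
  P7: eps <- lam -> delta -> gamma
  P8: eps <- lam -> gamma
The empty set is not sufficient: P1 (eps <- eta -> kappa -> lam -> delta -> gamma) has no collider blocking it and no conditioned non-collider, so it is open.
Try {eta, lam}:
  P1: blocked at fork node eta ∈ conditioning set.
  P2: blocked at fork node eta ∈ conditioning set.
  P3: blocked at fork node eta ∈ conditioning set.
  P4: blocked at fork node eta ∈ conditioning set.
  P5: blocked at chain node lam ∈ conditioning set.
  P6: blocked at chain node lam ∈ conditioning set.
  P7: blocked at fork node lam ∈ conditioning set.
  P8: blocked at fork node lam ∈ conditioning set.
{eta, lam} contains no descendant of eps and blocks every backdoor path.
Every element of {eta, lam} is needed (dropping eta leaves P3 open; dropping lam leaves P6 open), so no proper subset is valid.
Among all size-2 subsets of the eligible variables, only {eta, lam} blocks every backdoor path, so it is the unique smallest valid adjustment set.

{eta, lam}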